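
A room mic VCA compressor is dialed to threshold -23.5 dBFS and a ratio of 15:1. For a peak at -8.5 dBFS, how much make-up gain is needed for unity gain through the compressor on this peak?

14 dB

The peak compresses to -23.5 + 15/15 = -22.5 dBFS.
To reach -8.5 dBFS requires -8.5 − (-22.5) = 14 dB of make-up.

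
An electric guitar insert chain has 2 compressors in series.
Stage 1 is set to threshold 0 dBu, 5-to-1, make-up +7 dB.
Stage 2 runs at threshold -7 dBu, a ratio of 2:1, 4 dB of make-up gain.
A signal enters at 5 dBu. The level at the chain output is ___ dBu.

Stage 1: overshoot 5 dB → 5/5 = 1 dB → 1 dBu; +7 dB make-up → 8 dBu.
Stage 2: 15 dB above -7 dBu, reduced 2:1 to 7.5 dB above → 0.5 dBu; +4 dB make-up → 4.5 dBu.

4.5 dBu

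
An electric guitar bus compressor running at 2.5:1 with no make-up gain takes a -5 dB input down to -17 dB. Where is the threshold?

Input is 20 dB above T (since output overshoot × R = input overshoot: (-17 − T)·2.5 = -5 − T gives T = -25 dB).
Check: -25 + (-5 − (-25))/2.5 = -25 + 8 = -17 dB. ✓

-25 dB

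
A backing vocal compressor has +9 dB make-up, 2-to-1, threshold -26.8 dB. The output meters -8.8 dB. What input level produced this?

Before make-up, the level was -8.8 − 9 = -17.8 dB.
Post-compression overshoot = -17.8 − (-26.8) = 9 dB.
Input overshoot = R × output overshoot = 18 dB → input = -26.8 + 18 = -8.8 dB.

-8.8 dB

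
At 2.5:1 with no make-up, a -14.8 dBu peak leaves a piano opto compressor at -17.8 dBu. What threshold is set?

-19.8 dBu

Input is 5 dB above T (since output overshoot × R = input overshoot: (-17.8 − T)·2.5 = -14.8 − T gives T = -19.8 dBu).
Check: -19.8 + (-14.8 − (-19.8))/2.5 = -19.8 + 2 = -17.8 dBu. ✓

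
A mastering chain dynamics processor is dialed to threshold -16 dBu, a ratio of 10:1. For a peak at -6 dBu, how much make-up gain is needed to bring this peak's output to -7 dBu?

The peak compresses to -16 + 10/10 = -15 dBu.
To reach -7 dBu requires -7 − (-15) = 8 dB of make-up.

8 dB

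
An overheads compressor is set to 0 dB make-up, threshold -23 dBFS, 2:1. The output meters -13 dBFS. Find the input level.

-3 dBFS

Post-compression overshoot = -13 − (-23) = 10 dB.
Before 2:1 compression the overshoot was 10 × 2 = 20 dB, so input = -23 + 20 = -3 dBFS.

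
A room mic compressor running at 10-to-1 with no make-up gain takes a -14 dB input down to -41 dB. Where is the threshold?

Gain reduction = -14 − (-41) = 27 dB; output overshoot = GR / (R − 1) = 27 / 9 = 3 dB.
Threshold = output − output overshoot = -41 − 3 = -44 dB.

-44 dB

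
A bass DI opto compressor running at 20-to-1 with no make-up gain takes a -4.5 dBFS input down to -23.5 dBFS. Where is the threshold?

Gain reduction = -4.5 − (-23.5) = 19 dB; output overshoot = GR / (R − 1) = 19 / 19 = 1 dB.
Threshold = output − output overshoot = -23.5 − 1 = -24.5 dBFS.

-24.5 dBFS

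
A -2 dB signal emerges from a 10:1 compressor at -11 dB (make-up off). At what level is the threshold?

-12 dB

Let T be the threshold. Output overshoot = (input overshoot)/R, so -11 − T = (-2 − T)/10.
10·(-11 − T) = -2 − T → 9·T = -110 − (-2) = -108.
T = -108/9 = -12 dB.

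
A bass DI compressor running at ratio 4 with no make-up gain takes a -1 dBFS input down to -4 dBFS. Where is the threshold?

Input is 4 dB above T (since output overshoot × R = input overshoot: (-4 − T)·4 = -1 − T gives T = -5 dBFS).
Check: -5 + (-1 − (-5))/4 = -5 + 1 = -4 dBFS. ✓

-5 dBFS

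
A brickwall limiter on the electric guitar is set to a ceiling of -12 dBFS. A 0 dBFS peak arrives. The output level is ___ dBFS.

The limiter clamps the peak to its -12 dBFS ceiling.

-12 dBFS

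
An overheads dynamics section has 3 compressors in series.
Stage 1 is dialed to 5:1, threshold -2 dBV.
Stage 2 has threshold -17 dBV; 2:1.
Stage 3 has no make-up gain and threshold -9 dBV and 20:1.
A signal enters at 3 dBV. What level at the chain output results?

Stage 1: 5 dB above -2 dBV, reduced 5:1 to 1 dB above → -1 dBV.
Stage 2: 16 dB above -17 dBV, reduced 2:1 to 8 dB above → -9 dBV.
Stage 3: -9 dBV is at or below the -9 dBV threshold — no compression; output -9 dBV.

-9 dBV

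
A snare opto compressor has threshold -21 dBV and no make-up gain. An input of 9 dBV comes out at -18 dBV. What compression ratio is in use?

10:1

Input overshoot = 9 − (-21) = 30 dB; output overshoot = -18 − (-21) = 3 dB.
Ratio = 30 / 3 = 10.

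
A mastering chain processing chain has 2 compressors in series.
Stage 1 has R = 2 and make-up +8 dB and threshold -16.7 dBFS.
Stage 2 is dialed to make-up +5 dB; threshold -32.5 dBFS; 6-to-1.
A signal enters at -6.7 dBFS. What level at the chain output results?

Stage 1: overshoot 10 dB → 10/2 = 5 dB → -11.7 dBFS; +8 dB make-up → -3.7 dBFS.
Stage 2: overshoot 28.8 dB → 28.8/6 = 4.8 dB → -27.7 dBFS; +5 dB make-up → -22.7 dBFS.

-22.7 dBFS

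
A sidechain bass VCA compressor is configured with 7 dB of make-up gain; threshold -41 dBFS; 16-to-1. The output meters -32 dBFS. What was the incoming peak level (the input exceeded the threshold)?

-9 dBFS

Before make-up, the level was -32 − 7 = -39 dBFS.
The compressed level sits -39 − (-41) = 2 dB over threshold.
Before 16:1 compression the overshoot was 2 × 16 = 32 dB, so input = -41 + 32 = -9 dBFS.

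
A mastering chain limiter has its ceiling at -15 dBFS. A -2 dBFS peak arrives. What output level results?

-15 dBFS

At ∞:1, everything above -15 dBFS is held at the ceiling.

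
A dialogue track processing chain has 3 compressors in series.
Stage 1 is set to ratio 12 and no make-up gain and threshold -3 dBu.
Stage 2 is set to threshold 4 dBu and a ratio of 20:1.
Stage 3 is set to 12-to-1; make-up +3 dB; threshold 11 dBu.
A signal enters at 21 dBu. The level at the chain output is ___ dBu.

Stage 1: 21 dBu is 24 dB over -3 dBu; at 12:1 that becomes 2 dB over, giving -1 dBu.
Stage 2: -1 dBu ≤ 4 dBu, so stage 2 doesn't engage; output -1 dBu.
Stage 3: below threshold (-1 ≤ 11); passes unchanged; make-up brings it to 2 dBu.

2 dBu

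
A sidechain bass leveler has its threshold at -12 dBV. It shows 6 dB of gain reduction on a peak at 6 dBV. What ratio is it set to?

1.5:1

Input overshoot = 6 − (-12) = 18 dB.
Output overshoot = 18 − 6 = 12 dB.
Ratio = input overshoot / output overshoot = 18 / 12 = 1.5.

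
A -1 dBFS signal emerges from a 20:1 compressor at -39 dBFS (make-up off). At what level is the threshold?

Gain reduction = -1 − (-39) = 38 dB; output overshoot = GR / (R − 1) = 38 / 19 = 2 dB.
Threshold = output − output overshoot = -39 − 2 = -41 dBFS.

-41 dBFS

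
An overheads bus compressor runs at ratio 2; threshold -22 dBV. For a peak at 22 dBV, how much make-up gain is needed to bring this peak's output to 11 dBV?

Overshoot 44 dB → 44/2 = 22 dB after compression, so the compressed level is -22 + 22 = 0 dBV.
Make-up = target − compressed = 11 − 0 = 11 dB.

11 dB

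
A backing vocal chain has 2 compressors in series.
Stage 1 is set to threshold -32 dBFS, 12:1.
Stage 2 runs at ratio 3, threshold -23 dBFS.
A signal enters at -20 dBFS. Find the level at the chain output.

-31 dBFS

Stage 1: -20 dBFS is 12 dB over -32 dBFS; at 12:1 that becomes 1 dB over, giving -31 dBFS.
Stage 2: -31 dBFS ≤ -23 dBFS, so stage 2 doesn't engage; output -31 dBFS.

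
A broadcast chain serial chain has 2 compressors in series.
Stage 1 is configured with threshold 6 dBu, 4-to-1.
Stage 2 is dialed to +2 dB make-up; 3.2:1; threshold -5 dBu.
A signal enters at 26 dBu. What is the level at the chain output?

Stage 1: 20 dB above 6 dBu, reduced 4:1 to 5 dB above → 11 dBu.
Stage 2: 11 dBu is 16 dB over -5 dBu; at 3.2:1 that becomes 5 dB over, giving 0 dBu; +2 dB make-up → 2 dBu.

2 dBu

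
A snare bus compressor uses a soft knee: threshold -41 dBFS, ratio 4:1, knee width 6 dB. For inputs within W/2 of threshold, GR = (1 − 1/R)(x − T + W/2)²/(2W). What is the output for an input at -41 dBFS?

x − T + W/2 = -41 − (-41) + 3 = 3.
GR = (1 − 1/4) × 3² / 12 = 0.75 × 9 / 12 = 0.5625 dB.
Output = -41 − 0.5625 = -41.5625 dBFS.

-41.5625 dBFS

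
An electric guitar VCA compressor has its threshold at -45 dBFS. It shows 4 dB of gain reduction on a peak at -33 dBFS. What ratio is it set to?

Input overshoot = -33 − (-45) = 12 dB.
Output overshoot = 12 − 4 = 8 dB.
Ratio = input overshoot / output overshoot = 12 / 8 = 1.5.

1.5:1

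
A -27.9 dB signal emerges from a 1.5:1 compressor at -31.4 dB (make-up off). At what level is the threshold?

-38.4 dB

Let T be the threshold. Output overshoot = (input overshoot)/R, so -31.4 − T = (-27.9 − T)/1.5.
1.5·(-31.4 − T) = -27.9 − T → 0.5·T = -47.1 − (-27.9) = -19.2.
T = -19.2/0.5 = -38.4 dB.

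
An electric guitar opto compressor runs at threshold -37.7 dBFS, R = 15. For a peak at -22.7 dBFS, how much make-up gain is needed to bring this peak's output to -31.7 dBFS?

5 dB

Without make-up, output = threshold + overshoot/15 = -37.7 + 1 = -36.7 dBFS.
Gap to target: 5 dB.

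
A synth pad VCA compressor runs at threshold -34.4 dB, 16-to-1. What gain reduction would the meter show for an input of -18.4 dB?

15 dB

Overshoot = -18.4 − (-34.4) = 16 dB.
After 16:1 compression the overshoot becomes 16/16 = 1 dB.
So the signal is attenuated by 16 − 1 = 15 dB.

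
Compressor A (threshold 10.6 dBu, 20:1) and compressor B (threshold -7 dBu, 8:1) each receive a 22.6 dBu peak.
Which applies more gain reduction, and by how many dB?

A: overshoot 12 dB → output overshoot 0.6 dB → GR 11.4 dB.
B: overshoot 29.6 dB → output overshoot 3.7 dB → GR 25.9 dB.
Difference: 14.5 dB in favour of B.

B, by 14.5 dB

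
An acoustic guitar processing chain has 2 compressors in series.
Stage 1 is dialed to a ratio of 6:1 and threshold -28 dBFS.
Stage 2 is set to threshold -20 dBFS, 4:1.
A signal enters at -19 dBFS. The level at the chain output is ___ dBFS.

-26.5 dBFS

Stage 1: overshoot 9 dB → 9/6 = 1.5 dB → -26.5 dBFS.
Stage 2: below threshold (-26.5 ≤ -20); passes unchanged; output -26.5 dBFS.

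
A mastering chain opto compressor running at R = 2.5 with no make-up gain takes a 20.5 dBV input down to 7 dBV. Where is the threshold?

Input is 22.5 dB above T (since output overshoot × R = input overshoot: (7 − T)·2.5 = 20.5 − T gives T = -2 dBV).
Check: -2 + (20.5 − (-2))/2.5 = -2 + 9 = 7 dBV. ✓

-2 dBV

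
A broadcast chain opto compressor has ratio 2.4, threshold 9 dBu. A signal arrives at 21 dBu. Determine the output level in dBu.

21 dBu sits 12 dB over threshold.
2.4:1 compression reduces that to 12/2.4 = 5 dB over.
Output = 9 + 5 = 14 dBu.

14 dBu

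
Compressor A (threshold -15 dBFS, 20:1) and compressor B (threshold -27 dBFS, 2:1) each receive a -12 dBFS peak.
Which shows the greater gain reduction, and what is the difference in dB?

A: overshoot 3 dB → output overshoot 0.15 dB → GR 2.85 dB.
B: overshoot 15 dB → output overshoot 7.5 dB → GR 7.5 dB.
B reduces 4.65 dB more.

B, by 4.65 dB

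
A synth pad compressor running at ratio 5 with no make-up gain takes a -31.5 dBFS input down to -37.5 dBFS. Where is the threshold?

Let T be the threshold. Output overshoot = (input overshoot)/R, so -37.5 − T = (-31.5 − T)/5.
5·(-37.5 − T) = -31.5 − T → 4·T = -187.5 − (-31.5) = -156.
T = -156/4 = -39 dBFS.

-39 dBFS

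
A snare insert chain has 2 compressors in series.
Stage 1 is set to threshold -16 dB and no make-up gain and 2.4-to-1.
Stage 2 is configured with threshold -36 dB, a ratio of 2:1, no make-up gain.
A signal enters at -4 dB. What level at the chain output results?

-23.5 dB

Stage 1: 12 dB above -16 dB, reduced 2.4:1 to 5 dB above → -11 dB.
Stage 2: 25 dB above -36 dB, reduced 2:1 to 12.5 dB above → -23.5 dB.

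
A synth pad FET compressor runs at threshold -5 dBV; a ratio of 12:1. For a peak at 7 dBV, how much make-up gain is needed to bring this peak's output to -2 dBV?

The peak compresses to -5 + 12/12 = -4 dBV.
To reach -2 dBV requires -2 − (-4) = 2 dB of make-up.

2 dB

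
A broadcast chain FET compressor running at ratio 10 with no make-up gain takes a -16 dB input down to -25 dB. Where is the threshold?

Gain reduction = -16 − (-25) = 9 dB; output overshoot = GR / (R − 1) = 9 / 9 = 1 dB.
Threshold = output − output overshoot = -25 − 1 = -26 dB.

-26 dB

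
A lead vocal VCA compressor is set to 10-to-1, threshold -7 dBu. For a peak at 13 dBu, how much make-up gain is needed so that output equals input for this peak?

The peak compresses to -7 + 20/10 = -5 dBu.
To reach 13 dBu requires 13 − (-5) = 18 dB of make-up.

18 dB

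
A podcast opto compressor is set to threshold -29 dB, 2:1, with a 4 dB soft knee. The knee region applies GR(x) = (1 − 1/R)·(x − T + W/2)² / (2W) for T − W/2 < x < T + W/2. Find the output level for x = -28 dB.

-28.5625 dB

x − T + W/2 = -28 − (-29) + 2 = 3.
GR = (1 − 1/2) × 3² / 8 = 0.5 × 9 / 8 = 0.5625 dB.
Output = -28 − 0.5625 = -28.5625 dB.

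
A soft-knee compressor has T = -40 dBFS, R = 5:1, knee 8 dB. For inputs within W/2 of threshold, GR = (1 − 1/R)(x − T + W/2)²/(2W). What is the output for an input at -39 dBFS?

x − T + W/2 = -39 − (-40) + 4 = 5.
GR = (1 − 1/5) × 5² / 16 = 0.8 × 25 / 16 = 1.25 dB.
Output = -39 − 1.25 = -40.25 dBFS.

-40.25 dBFS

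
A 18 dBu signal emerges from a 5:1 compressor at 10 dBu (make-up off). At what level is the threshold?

8 dBu

Input is 10 dB above T (since output overshoot × R = input overshoot: (10 − T)·5 = 18 − T gives T = 8 dBu).
Check: 8 + (18 − 8)/5 = 8 + 2 = 10 dBu. ✓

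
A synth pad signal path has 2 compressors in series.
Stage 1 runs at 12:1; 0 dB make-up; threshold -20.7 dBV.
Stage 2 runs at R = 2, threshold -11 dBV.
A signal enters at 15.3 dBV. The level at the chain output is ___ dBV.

-17.7 dBV

Stage 1: 36 dB above -20.7 dBV, reduced 12:1 to 3 dB above → -17.7 dBV.
Stage 2: below threshold (-17.7 ≤ -11); passes unchanged; output -17.7 dBV.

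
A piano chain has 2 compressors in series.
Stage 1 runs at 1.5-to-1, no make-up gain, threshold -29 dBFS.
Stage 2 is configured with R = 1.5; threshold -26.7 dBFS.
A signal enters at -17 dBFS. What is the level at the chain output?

Stage 1: overshoot 12 dB → 12/1.5 = 8 dB → -21 dBFS.
Stage 2: -21 dBFS is 5.7 dB over -26.7 dBFS; at 1.5:1 that becomes 3.8 dB over, giving -22.9 dBFS.

-22.9 dBFS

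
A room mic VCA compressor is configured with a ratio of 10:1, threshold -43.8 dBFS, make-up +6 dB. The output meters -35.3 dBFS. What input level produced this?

-18.8 dBFS

Remove make-up: -35.3 − 6 = -41.3 dBFS.
That's 2.5 dB above the -43.8 dBFS threshold.
Before 10:1 compression the overshoot was 2.5 × 10 = 25 dB, so input = -43.8 + 25 = -18.8 dBFS.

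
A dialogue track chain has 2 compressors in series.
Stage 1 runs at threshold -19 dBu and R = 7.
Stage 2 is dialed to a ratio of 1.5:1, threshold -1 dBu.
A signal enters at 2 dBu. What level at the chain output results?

-16 dBu

Stage 1: 21 dB above -19 dBu, reduced 7:1 to 3 dB above → -16 dBu.
Stage 2: -16 dBu is at or below the -1 dBu threshold — no compression; output -16 dBu.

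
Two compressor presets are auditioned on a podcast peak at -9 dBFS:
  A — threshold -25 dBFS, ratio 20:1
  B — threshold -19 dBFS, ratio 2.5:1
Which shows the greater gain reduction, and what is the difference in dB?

A, by 9.2 dB

A: GR = 16 − 16/20 = 15.2 dB.
B: GR = 10 − 10/2.5 = 6 dB.
A applies 9.2 dB more gain reduction.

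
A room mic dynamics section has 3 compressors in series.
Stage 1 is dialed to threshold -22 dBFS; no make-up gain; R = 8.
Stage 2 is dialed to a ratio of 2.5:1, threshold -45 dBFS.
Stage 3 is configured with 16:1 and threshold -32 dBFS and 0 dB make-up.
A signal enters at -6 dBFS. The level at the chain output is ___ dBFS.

-35 dBFS

Stage 1: -6 dBFS is 16 dB over -22 dBFS; at 8:1 that becomes 2 dB over, giving -20 dBFS.
Stage 2: 25 dB above -45 dBFS, reduced 2.5:1 to 10 dB above → -35 dBFS.
Stage 3: below threshold (-35 ≤ -32); passes unchanged; output -35 dBFS.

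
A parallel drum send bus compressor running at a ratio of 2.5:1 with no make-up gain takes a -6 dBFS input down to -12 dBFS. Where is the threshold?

Input is 10 dB above T (since output overshoot × R = input overshoot: (-12 − T)·2.5 = -6 − T gives T = -16 dBFS).
Check: -16 + (-6 − (-16))/2.5 = -16 + 4 = -12 dBFS. ✓

-16 dBFS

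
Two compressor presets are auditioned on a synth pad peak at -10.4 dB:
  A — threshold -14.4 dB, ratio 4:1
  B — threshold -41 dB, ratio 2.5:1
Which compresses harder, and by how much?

A: overshoot 4 dB → output overshoot 1 dB → GR 3 dB.
B: overshoot 30.6 dB → output overshoot 12.24 dB → GR 18.36 dB.
Difference: 15.36 dB in favour of B.

B, by 15.36 dB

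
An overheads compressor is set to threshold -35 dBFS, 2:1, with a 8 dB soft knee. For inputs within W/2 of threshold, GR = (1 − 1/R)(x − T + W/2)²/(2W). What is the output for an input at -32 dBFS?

-33.53125 dBFS

x − T + W/2 = -32 − (-35) + 4 = 7.
GR = (1 − 1/2) × 7² / 16 = 0.5 × 49 / 16 = 1.53125 dB.
Output = -32 − 1.53125 = -33.53125 dBFS.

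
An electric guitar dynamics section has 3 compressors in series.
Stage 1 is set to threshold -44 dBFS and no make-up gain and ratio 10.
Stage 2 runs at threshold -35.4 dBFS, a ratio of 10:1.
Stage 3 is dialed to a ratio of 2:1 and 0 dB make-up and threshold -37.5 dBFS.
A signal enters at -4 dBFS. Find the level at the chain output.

-40 dBFS

Stage 1: 40 dB above -44 dBFS, reduced 10:1 to 4 dB above → -40 dBFS.
Stage 2: below threshold (-40 ≤ -35.4); passes unchanged; output -40 dBFS.
Stage 3: -40 dBFS is at or below the -37.5 dBFS threshold — no compression; output -40 dBFS.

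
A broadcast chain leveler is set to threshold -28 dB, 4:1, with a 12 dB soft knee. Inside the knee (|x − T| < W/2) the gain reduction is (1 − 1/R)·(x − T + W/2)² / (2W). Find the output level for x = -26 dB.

x − T + W/2 = -26 − (-28) + 6 = 8.
GR = (1 − 1/4) × 8² / 24 = 0.75 × 64 / 24 = 2 dB.
Output = -26 − 2 = -28 dB.

-28 dB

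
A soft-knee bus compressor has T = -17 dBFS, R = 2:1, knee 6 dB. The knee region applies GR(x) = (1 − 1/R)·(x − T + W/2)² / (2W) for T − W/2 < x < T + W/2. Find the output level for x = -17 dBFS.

x − T + W/2 = -17 − (-17) + 3 = 3.
GR = (1 − 1/2) × 3² / 12 = 0.5 × 9 / 12 = 0.375 dB.
Output = -17 − 0.375 = -17.375 dBFS.

-17.375 dBFS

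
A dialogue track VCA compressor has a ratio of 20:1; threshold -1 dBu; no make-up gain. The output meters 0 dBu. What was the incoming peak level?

19 dBu

That's 1 dB above the -1 dBu threshold.
Input overshoot = R × output overshoot = 20 dB → input = -1 + 20 = 19 dBu.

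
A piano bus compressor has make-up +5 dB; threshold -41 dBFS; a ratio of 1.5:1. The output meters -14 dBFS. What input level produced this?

-8 dBFS

Before make-up, the level was -14 − 5 = -19 dBFS.
The compressed level sits -19 − (-41) = 22 dB over threshold.
Before 1.5:1 compression the overshoot was 22 × 1.5 = 33 dB, so input = -41 + 33 = -8 dBFS.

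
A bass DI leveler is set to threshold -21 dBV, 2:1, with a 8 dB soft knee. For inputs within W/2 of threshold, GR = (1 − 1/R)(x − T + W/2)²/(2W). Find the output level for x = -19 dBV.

x − T + W/2 = -19 − (-21) + 4 = 6.
GR = (1 − 1/2) × 6² / 16 = 0.5 × 36 / 16 = 1.125 dB.
Output = -19 − 1.125 = -20.125 dBV.

-20.125 dBV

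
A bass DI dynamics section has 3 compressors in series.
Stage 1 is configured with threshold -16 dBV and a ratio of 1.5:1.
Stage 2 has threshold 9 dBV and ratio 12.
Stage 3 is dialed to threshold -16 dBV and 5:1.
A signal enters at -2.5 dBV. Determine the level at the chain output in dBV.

Stage 1: -2.5 dBV is 13.5 dB over -16 dBV; at 1.5:1 that becomes 9 dB over, giving -7 dBV.
Stage 2: -7 dBV ≤ 9 dBV, so stage 2 doesn't engage; output -7 dBV.
Stage 3: overshoot 9 dB → 9/5 = 1.8 dB → -14.2 dBV.

-14.2 dBV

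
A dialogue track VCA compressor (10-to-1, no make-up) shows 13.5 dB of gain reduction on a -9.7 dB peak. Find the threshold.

-24.7 dB

Input is 15 dB above T (since output overshoot × R = input overshoot: (-23.2 − T)·10 = -9.7 − T gives T = -24.7 dB).
Check: -24.7 + (-9.7 − (-24.7))/10 = -24.7 + 1.5 = -23.2 dB. ✓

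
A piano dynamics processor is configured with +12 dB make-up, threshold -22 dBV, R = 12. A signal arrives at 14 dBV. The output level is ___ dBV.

Overshoot: 14 − (-22) = 36 dB.
At 12:1 the overshoot is divided by 12, leaving 3 dB above threshold.
So the level is -22 + 3 = -19 dBV; make-up adds 12 dB, giving -7 dBV.

-7 dBV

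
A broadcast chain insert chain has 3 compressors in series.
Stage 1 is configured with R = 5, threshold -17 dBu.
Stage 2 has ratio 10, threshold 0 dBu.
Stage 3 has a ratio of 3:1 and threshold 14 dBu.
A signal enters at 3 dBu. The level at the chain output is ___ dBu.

Stage 1: 20 dB above -17 dBu, reduced 5:1 to 4 dB above → -13 dBu.
Stage 2: -13 dBu is at or below the 0 dBu threshold — no compression; output -13 dBu.
Stage 3: below threshold (-13 ≤ 14); passes unchanged; output -13 dBu.

-13 dBu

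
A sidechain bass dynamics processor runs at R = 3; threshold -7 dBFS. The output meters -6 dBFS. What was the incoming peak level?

-4 dBFS

Post-compression overshoot = -6 − (-7) = 1 dB.
Before 3:1 compression the overshoot was 1 × 3 = 3 dB, so input = -7 + 3 = -4 dBFS.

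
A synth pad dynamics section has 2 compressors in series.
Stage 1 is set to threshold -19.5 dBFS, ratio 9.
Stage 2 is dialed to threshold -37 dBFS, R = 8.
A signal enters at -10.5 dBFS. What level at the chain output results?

Stage 1: -10.5 dBFS is 9 dB over -19.5 dBFS; at 9:1 that becomes 1 dB over, giving -18.5 dBFS.
Stage 2: 18.5 dB above -37 dBFS, reduced 8:1 to 2.3125 dB above → -34.6875 dBFS.

-34.6875 dBFS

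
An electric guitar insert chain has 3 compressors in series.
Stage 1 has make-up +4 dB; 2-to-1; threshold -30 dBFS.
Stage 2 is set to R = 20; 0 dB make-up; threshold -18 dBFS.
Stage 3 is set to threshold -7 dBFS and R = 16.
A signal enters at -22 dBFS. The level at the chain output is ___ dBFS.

-22 dBFS

Stage 1: -22 dBFS is 8 dB over -30 dBFS; at 2:1 that becomes 4 dB over, giving -26 dBFS; +4 dB make-up → -22 dBFS.
Stage 2: -22 dBFS is at or below the -18 dBFS threshold — no compression; output -22 dBFS.
Stage 3: -22 dBFS ≤ -7 dBFS, so stage 3 doesn't engage; output -22 dBFS.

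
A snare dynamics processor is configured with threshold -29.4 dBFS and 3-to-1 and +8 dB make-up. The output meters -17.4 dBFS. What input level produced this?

Remove make-up: -17.4 − 8 = -25.4 dBFS.
Post-compression overshoot = -25.4 − (-29.4) = 4 dB.
Undo the ratio: input overshoot = 4 × 3 = 12 dB, giving input = -17.4 dBFS.

-17.4 dBFS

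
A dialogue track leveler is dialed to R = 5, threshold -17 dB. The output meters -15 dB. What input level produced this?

-7 dB

Post-compression overshoot = -15 − (-17) = 2 dB.
Before 5:1 compression the overshoot was 2 × 5 = 10 dB, so input = -17 + 10 = -7 dB.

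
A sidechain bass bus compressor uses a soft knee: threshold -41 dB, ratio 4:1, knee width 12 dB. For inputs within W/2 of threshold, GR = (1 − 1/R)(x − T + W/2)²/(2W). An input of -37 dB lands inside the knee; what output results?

x − T + W/2 = -37 − (-41) + 6 = 10.
GR = (1 − 1/4) × 10² / 24 = 0.75 × 100 / 24 = 3.125 dB.
Output = -37 − 3.125 = -40.125 dB.

-40.125 dB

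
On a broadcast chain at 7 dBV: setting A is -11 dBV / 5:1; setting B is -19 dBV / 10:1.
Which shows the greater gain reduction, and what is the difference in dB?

B, by 9 dB

A: overshoot 18 dB → output overshoot 3.6 dB → GR 14.4 dB.
B: overshoot 26 dB → output overshoot 2.6 dB → GR 23.4 dB.
B reduces 9 dB more.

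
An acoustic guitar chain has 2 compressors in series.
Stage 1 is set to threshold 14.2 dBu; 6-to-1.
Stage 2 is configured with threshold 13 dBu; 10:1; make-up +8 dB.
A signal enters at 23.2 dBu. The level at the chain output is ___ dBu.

Stage 1: 23.2 dBu is 9 dB over 14.2 dBu; at 6:1 that becomes 1.5 dB over, giving 15.7 dBu.
Stage 2: overshoot 2.7 dB → 2.7/10 = 0.27 dB → 13.27 dBu; +8 dB make-up → 21.27 dBu.

21.27 dBu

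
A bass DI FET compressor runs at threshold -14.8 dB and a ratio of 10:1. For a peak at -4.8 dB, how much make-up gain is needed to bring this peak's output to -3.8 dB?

10 dB

Overshoot 10 dB → 10/10 = 1 dB after compression, so the compressed level is -14.8 + 1 = -13.8 dB.
Make-up = target − compressed = -3.8 − (-13.8) = 10 dB.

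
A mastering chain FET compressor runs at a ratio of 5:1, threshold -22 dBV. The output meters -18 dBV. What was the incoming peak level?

Post-compression overshoot = -18 − (-22) = 4 dB.
Undo the ratio: input overshoot = 4 × 5 = 20 dB, giving input = -2 dBV.

-2 dBV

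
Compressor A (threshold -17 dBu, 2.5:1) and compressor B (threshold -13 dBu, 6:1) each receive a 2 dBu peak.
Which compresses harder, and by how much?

A: GR = 19 − 19/2.5 = 11.4 dB.
B: GR = 15 − 15/6 = 12.5 dB.
B reduces 1.1 dB more.

B, by 1.1 dB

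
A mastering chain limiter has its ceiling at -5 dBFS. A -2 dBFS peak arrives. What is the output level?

-5 dBFS

At ∞:1, everything above -5 dBFS is held at the ceiling.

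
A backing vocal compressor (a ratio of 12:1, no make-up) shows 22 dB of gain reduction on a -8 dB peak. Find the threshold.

Let T be the threshold. Output overshoot = (input overshoot)/R, so -30 − T = (-8 − T)/12.
12·(-30 − T) = -8 − T → 11·T = -360 − (-8) = -352.
T = -352/11 = -32 dB.

-32 dB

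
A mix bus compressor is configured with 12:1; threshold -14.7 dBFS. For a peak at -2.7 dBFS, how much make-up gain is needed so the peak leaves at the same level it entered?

11 dB

Without make-up, output = threshold + overshoot/12 = -14.7 + 1 = -13.7 dBFS.
Gap to target: 11 dB.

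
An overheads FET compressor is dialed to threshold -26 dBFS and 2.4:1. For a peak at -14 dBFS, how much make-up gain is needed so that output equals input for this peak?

The peak compresses to -26 + 12/2.4 = -21 dBFS.
To reach -14 dBFS requires -14 − (-21) = 7 dB of make-up.

7 dB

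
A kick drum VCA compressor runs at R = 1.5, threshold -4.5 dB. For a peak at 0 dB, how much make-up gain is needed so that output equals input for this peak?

1.5 dB

Overshoot 4.5 dB → 4.5/1.5 = 3 dB after compression, so the compressed level is -4.5 + 3 = -1.5 dB.
Make-up = target − compressed = 0 − (-1.5) = 1.5 dB.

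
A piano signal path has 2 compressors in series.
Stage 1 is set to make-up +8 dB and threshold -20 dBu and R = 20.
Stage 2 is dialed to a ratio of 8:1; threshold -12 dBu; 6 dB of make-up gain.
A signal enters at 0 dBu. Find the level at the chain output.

Stage 1: overshoot 20 dB → 20/20 = 1 dB → -19 dBu; +8 dB make-up → -11 dBu.
Stage 2: 1 dB above -12 dBu, reduced 8:1 to 0.125 dB above → -11.875 dBu; +6 dB make-up → -5.875 dBu.

-5.875 dBu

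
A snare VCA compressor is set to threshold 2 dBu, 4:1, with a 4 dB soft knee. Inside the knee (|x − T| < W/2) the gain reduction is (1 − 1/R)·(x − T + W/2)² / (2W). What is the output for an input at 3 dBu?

x − T + W/2 = 3 − 2 + 2 = 3.
GR = (1 − 1/4) × 3² / 8 = 0.75 × 9 / 8 = 0.84375 dB.
Output = 3 − 0.84375 = 2.15625 dBu.

2.15625 dBu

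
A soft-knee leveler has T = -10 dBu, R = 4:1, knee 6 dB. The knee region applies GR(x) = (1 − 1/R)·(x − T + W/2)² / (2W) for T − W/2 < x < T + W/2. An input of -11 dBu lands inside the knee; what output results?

x − T + W/2 = -11 − (-10) + 3 = 2.
GR = (1 − 1/4) × 2² / 12 = 0.75 × 4 / 12 = 0.25 dB.
Output = -11 − 0.25 = -11.25 dBu.

-11.25 dBu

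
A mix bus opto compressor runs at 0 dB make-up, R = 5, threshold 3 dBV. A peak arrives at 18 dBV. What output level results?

The input is 15 dB above the 3 dBV threshold.
5:1 compression reduces that to 15/5 = 3 dB over.
That puts the output at 6 dBV.

6 dBV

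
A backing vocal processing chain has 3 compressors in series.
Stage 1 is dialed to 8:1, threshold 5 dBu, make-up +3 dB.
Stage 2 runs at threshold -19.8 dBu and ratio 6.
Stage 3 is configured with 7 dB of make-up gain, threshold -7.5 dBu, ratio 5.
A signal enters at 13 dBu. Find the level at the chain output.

Stage 1: 8 dB above 5 dBu, reduced 8:1 to 1 dB above → 6 dBu; +3 dB make-up → 9 dBu.
Stage 2: 9 dBu is 28.8 dB over -19.8 dBu; at 6:1 that becomes 4.8 dB over, giving -15 dBu.
Stage 3: -15 dBu is at or below the -7.5 dBu threshold — no compression; make-up brings it to -8 dBu.

-8 dBu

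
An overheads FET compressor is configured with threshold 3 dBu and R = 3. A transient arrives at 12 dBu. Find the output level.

6 dBu

The input is 9 dB above the 3 dBu threshold.
At 3:1 the overshoot is divided by 3, leaving 3 dB above threshold.
So the level is 3 + 3 = 6 dBu.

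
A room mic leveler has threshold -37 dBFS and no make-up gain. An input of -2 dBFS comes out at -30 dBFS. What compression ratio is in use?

Input overshoot = -2 − (-37) = 35 dB; output overshoot = -30 − (-37) = 7 dB.
Ratio = 35 / 7 = 5.

5:1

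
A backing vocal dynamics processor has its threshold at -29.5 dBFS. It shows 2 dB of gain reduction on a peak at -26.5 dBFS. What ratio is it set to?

Input overshoot = -26.5 − (-29.5) = 3 dB.
Output overshoot = 3 − 2 = 1 dB.
Ratio = input overshoot / output overshoot = 3 / 1 = 3.

3:1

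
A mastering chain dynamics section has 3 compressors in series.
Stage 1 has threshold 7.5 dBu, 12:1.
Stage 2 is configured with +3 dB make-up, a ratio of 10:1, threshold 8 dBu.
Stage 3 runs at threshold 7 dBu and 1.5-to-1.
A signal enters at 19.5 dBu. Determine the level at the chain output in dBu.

9.7 dBu

Stage 1: 12 dB above 7.5 dBu, reduced 12:1 to 1 dB above → 8.5 dBu.
Stage 2: overshoot 0.5 dB → 0.5/10 = 0.05 dB → 8.05 dBu; +3 dB make-up → 11.05 dBu.
Stage 3: 11.05 dBu is 4.05 dB over 7 dBu; at 1.5:1 that becomes 2.7 dB over, giving 9.7 dBu.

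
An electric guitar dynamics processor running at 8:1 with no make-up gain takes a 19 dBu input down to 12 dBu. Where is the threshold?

11 dBu

Input is 8 dB above T (since output overshoot × R = input overshoot: (12 − T)·8 = 19 − T gives T = 11 dBu).
Check: 11 + (19 − 11)/8 = 11 + 1 = 12 dBu. ✓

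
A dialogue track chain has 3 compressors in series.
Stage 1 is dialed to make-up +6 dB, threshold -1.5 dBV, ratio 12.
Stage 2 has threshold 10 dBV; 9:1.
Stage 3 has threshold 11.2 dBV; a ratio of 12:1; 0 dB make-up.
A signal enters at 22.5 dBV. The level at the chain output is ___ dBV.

Stage 1: overshoot 24 dB → 24/12 = 2 dB → 0.5 dBV; +6 dB make-up → 6.5 dBV.
Stage 2: 6.5 dBV ≤ 10 dBV, so stage 2 doesn't engage; output 6.5 dBV.
Stage 3: below threshold (6.5 ≤ 11.2); passes unchanged; output 6.5 dBV.

6.5 dBV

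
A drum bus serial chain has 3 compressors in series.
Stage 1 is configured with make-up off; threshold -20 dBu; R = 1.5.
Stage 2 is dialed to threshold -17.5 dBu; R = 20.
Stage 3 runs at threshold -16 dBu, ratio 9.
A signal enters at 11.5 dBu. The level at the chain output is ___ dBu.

-16.575 dBu

Stage 1: 31.5 dB above -20 dBu, reduced 1.5:1 to 21 dB above → 1 dBu.
Stage 2: 18.5 dB above -17.5 dBu, reduced 20:1 to 0.925 dB above → -16.575 dBu.
Stage 3: -16.575 dBu is at or below the -16 dBu threshold — no compression; output -16.575 dBu.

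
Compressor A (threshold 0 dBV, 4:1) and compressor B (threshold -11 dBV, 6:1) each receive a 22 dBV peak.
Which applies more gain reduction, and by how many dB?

A: overshoot 22 dB → output overshoot 5.5 dB → GR 16.5 dB.
B: overshoot 33 dB → output overshoot 5.5 dB → GR 27.5 dB.
B applies 11 dB more gain reduction.

B, by 11 dB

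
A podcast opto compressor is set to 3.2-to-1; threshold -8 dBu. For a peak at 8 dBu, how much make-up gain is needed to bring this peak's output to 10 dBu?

The peak compresses to -8 + 16/3.2 = -3 dBu.
To reach 10 dBu requires 10 − (-3) = 13 dB of make-up.

13 dB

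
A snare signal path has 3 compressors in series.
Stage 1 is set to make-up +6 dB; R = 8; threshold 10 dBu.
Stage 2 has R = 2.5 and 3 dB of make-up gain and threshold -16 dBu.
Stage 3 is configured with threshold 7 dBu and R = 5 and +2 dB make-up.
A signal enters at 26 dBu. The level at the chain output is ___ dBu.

Stage 1: 16 dB above 10 dBu, reduced 8:1 to 2 dB above → 12 dBu; +6 dB make-up → 18 dBu.
Stage 2: 18 dBu is 34 dB over -16 dBu; at 2.5:1 that becomes 13.6 dB over, giving -2.4 dBu; +3 dB make-up → 0.6 dBu.
Stage 3: 0.6 dBu is at or below the 7 dBu threshold — no compression; make-up brings it to 2.6 dBu.

2.6 dBu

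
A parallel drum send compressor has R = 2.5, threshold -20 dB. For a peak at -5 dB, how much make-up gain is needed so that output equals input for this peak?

9 dB

The peak compresses to -20 + 15/2.5 = -14 dB.
To reach -5 dB requires -5 − (-14) = 9 dB of make-up.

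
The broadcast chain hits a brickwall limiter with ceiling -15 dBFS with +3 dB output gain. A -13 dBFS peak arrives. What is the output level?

At ∞:1, everything above -15 dBFS is held at the ceiling.
Output gain then adds 3 dB: -15 + 3 = -12 dBFS.

-12 dBFS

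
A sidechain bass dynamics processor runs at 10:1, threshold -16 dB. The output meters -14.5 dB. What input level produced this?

Post-compression overshoot = -14.5 − (-16) = 1.5 dB.
Input overshoot = R × output overshoot = 15 dB → input = -16 + 15 = -1 dB.

-1 dB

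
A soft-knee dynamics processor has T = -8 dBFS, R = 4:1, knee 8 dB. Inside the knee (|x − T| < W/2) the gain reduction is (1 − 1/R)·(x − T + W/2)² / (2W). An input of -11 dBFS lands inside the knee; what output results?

x − T + W/2 = -11 − (-8) + 4 = 1.
GR = (1 − 1/4) × 1² / 16 = 0.75 × 1 / 16 = 0.046875 dB.
Output = -11 − 0.046875 = -11.046875 dBFS.

-11.046875 dBFS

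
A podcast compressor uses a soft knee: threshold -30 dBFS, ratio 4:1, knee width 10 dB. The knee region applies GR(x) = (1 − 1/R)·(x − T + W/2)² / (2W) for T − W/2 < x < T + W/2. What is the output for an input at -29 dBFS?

x − T + W/2 = -29 − (-30) + 5 = 6.
GR = (1 − 1/4) × 6² / 20 = 0.75 × 36 / 20 = 1.35 dB.
Output = -29 − 1.35 = -30.35 dBFS.

-30.35 dBFS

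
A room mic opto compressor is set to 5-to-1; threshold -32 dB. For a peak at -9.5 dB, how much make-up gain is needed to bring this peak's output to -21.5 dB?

Without make-up, output = threshold + overshoot/5 = -32 + 4.5 = -27.5 dB.
Gap to target: 6 dB.

6 dB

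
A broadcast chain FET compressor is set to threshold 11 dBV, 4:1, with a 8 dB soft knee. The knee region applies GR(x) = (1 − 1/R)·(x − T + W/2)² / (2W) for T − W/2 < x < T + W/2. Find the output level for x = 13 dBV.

11.3125 dBV

x − T + W/2 = 13 − 11 + 4 = 6.
GR = (1 − 1/4) × 6² / 16 = 0.75 × 36 / 16 = 1.6875 dB.
Output = 13 − 1.6875 = 11.3125 dBV.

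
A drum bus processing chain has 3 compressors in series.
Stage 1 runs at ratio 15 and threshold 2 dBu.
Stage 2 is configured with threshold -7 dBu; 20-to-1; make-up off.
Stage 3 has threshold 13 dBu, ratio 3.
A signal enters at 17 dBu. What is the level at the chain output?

Stage 1: 17 dBu is 15 dB over 2 dBu; at 15:1 that becomes 1 dB over, giving 3 dBu.
Stage 2: 10 dB above -7 dBu, reduced 20:1 to 0.5 dB above → -6.5 dBu.
Stage 3: -6.5 dBu is at or below the 13 dBu threshold — no compression; output -6.5 dBu.

-6.5 dBu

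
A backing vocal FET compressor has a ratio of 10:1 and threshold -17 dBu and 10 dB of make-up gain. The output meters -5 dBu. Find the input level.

3 dBu

Stripping the +10 dB make-up gives -15 dBu at the gain stage.
The compressed level sits -15 − (-17) = 2 dB over threshold.
Before 10:1 compression the overshoot was 2 × 10 = 20 dB, so input = -17 + 20 = 3 dBu.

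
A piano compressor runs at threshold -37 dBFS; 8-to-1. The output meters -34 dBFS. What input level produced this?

Post-compression overshoot = -34 − (-37) = 3 dB.
Before 8:1 compression the overshoot was 3 × 8 = 24 dB, so input = -37 + 24 = -13 dBFS.

-13 dBFS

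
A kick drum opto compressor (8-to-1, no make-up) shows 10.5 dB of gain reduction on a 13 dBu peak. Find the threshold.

Let T be the threshold. Output overshoot = (input overshoot)/R, so 2.5 − T = (13 − T)/8.
8·(2.5 − T) = 13 − T → 7·T = 20 − 13 = 7.
T = 7/7 = 1 dBu.

1 dBu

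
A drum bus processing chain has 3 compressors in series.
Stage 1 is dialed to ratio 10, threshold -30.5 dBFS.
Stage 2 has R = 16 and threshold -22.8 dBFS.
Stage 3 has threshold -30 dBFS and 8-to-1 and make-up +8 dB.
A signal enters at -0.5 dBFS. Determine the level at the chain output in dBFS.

Stage 1: 30 dB above -30.5 dBFS, reduced 10:1 to 3 dB above → -27.5 dBFS.
Stage 2: -27.5 dBFS ≤ -22.8 dBFS, so stage 2 doesn't engage; output -27.5 dBFS.
Stage 3: overshoot 2.5 dB → 2.5/8 = 0.3125 dB → -29.6875 dBFS; +8 dB make-up → -21.6875 dBFS.

-21.6875 dBFS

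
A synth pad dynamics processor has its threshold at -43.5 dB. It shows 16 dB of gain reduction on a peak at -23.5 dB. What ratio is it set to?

5:1

Input overshoot = -23.5 − (-43.5) = 20 dB.
Output overshoot = 20 − 16 = 4 dB.
Ratio = input overshoot / output overshoot = 20 / 4 = 5.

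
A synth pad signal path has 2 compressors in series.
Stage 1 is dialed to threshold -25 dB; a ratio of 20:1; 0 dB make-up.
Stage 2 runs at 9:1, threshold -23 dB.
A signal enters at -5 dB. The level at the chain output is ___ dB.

Stage 1: -5 dB is 20 dB over -25 dB; at 20:1 that becomes 1 dB over, giving -24 dB.
Stage 2: -24 dB ≤ -23 dB, so stage 2 doesn't engage; output -24 dB.

-24 dB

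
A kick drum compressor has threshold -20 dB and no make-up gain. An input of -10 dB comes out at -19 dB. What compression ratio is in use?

Input overshoot = -10 − (-20) = 10 dB; output overshoot = -19 − (-20) = 1 dB.
Ratio = 10 / 1 = 10.

10:1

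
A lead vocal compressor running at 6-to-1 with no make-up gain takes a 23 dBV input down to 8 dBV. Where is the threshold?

5 dBV

Let T be the threshold. Output overshoot = (input overshoot)/R, so 8 − T = (23 − T)/6.
6·(8 − T) = 23 − T → 5·T = 48 − 23 = 25.
T = 25/5 = 5 dBV.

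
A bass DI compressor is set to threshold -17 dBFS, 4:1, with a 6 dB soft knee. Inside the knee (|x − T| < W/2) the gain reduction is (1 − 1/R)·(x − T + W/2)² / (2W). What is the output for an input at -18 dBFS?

x − T + W/2 = -18 − (-17) + 3 = 2.
GR = (1 − 1/4) × 2² / 12 = 0.75 × 4 / 12 = 0.25 dB.
Output = -18 − 0.25 = -18.25 dBFS.

-18.25 dBFS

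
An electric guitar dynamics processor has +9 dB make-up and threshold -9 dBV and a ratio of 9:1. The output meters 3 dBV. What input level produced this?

18 dBV

Before make-up, the level was 3 − 9 = -6 dBV.
That's 3 dB above the -9 dBV threshold.
Input overshoot = R × output overshoot = 27 dB → input = -9 + 27 = 18 dBV.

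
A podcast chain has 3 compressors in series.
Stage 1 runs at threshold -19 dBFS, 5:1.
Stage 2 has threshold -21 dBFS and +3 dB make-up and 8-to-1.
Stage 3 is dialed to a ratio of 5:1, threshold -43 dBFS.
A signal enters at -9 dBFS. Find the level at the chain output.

Stage 1: 10 dB above -19 dBFS, reduced 5:1 to 2 dB above → -17 dBFS.
Stage 2: -17 dBFS is 4 dB over -21 dBFS; at 8:1 that becomes 0.5 dB over, giving -20.5 dBFS; +3 dB make-up → -17.5 dBFS.
Stage 3: 25.5 dB above -43 dBFS, reduced 5:1 to 5.1 dB above → -37.9 dBFS.

-37.9 dBFS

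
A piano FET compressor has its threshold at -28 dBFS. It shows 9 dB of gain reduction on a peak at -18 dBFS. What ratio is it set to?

10:1

Input overshoot = -18 − (-28) = 10 dB.
Output overshoot = 10 − 9 = 1 dB.
Ratio = input overshoot / output overshoot = 10 / 1 = 10.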